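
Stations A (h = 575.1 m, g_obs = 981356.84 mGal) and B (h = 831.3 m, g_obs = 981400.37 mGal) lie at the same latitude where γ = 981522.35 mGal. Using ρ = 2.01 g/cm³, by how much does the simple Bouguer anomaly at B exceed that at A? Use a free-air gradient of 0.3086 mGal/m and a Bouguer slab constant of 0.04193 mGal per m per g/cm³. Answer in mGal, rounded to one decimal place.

Δg_SB(A) = 981356.84 − 981522.35 + 0.3086×575.1 − 0.04193×2.01×575.1 = -36.50 mGal
Δg_SB(B) = 981400.37 − 981522.35 + 0.3086×831.3 − 0.04193×2.01×831.3 = 64.50 mGal
Difference = 64.50 − (-36.50) = 101.00 mGal

101.0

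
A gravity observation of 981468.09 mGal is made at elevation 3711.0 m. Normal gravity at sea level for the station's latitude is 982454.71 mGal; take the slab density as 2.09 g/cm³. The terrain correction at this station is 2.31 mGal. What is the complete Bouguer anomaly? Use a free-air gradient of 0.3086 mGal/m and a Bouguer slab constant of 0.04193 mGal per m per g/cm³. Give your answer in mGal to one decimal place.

-164.3

Free-air correction = 0.3086 × 3711.0 = 1145.21 mGal
Free-air anomaly = 981468.09 − 982454.71 + (1145.21) = 158.59 mGal
Bouguer slab correction = 0.04193 × 2.09 × 3711.0 = 325.21 mGal
Simple Bouguer anomaly = 158.59 − (325.21) = -166.62 mGal
Complete Bouguer anomaly = -166.62 + 2.31 = -164.31 mGal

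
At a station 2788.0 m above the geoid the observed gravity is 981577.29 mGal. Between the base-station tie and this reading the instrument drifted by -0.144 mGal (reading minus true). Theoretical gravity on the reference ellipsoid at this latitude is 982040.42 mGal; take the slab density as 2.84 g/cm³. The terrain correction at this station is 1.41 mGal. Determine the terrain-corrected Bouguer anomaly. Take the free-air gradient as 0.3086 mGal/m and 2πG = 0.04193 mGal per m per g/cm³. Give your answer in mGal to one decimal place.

66.8

Drift-corrected reading = 981577.29 − (-0.144) = 981577.434 mGal
Free-air correction = 0.3086 × 2788.0 = 860.38 mGal
Free-air anomaly = 981577.434 − 982040.42 + (860.38) = 397.394 mGal
Bouguer slab correction = 0.04193 × 2.84 × 2788.0 = 332.00 mGal
Simple Bouguer anomaly = 397.394 − (332.00) = 65.394 mGal
Complete Bouguer anomaly = 65.394 + 1.41 = 66.804 mGal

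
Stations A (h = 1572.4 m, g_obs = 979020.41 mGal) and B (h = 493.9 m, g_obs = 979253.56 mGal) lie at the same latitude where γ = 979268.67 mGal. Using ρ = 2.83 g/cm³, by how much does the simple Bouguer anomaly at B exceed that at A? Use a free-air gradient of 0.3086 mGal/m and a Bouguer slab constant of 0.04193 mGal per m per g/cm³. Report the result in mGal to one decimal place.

28.3

Δg_SB(A) = 979020.41 − 979268.67 + 0.3086×1572.4 − 0.04193×2.83×1572.4 = 50.40 mGal
Δg_SB(B) = 979253.56 − 979268.67 + 0.3086×493.9 − 0.04193×2.83×493.9 = 78.70 mGal
Difference = 78.70 − (50.40) = 28.30 mGal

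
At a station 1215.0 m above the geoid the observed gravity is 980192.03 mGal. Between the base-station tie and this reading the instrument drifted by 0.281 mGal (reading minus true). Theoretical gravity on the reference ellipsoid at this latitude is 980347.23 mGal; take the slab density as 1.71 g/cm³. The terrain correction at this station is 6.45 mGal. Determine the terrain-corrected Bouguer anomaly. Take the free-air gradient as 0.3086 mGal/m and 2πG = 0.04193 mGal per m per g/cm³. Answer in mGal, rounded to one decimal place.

138.8

Drift-corrected reading = 980192.03 − (0.281) = 980191.749 mGal
Free-air correction = 0.3086 × 1215.0 = 374.95 mGal
Free-air anomaly = 980191.749 − 980347.23 + (374.95) = 219.469 mGal
Bouguer slab correction = 0.04193 × 1.71 × 1215.0 = 87.12 mGal
Simple Bouguer anomaly = 219.469 − (87.12) = 132.349 mGal
Complete Bouguer anomaly = 132.349 + 6.45 = 138.799 mGal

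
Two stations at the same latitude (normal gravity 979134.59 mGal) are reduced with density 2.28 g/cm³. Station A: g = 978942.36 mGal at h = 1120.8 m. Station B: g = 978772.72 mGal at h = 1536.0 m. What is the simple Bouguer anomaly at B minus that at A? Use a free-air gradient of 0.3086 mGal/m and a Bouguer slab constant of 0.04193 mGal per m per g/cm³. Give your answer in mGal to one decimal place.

Δg_SB(A) = 978942.36 − 979134.59 + 0.3086×1120.8 − 0.04193×2.28×1120.8 = 46.50 mGal
Δg_SB(B) = 978772.72 − 979134.59 + 0.3086×1536.0 − 0.04193×2.28×1536.0 = -34.70 mGal
Difference = -34.70 − (46.50) = -81.20 mGal

-81.2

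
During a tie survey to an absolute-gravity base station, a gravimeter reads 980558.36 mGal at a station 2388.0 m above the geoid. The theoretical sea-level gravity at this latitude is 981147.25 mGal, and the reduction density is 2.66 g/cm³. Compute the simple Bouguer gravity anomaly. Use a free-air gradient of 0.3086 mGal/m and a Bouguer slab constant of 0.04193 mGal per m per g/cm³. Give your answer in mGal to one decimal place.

Free-air correction = 0.3086 × 2388.0 = 736.94 mGal
Free-air anomaly = 980558.36 − 981147.25 + (736.94) = 148.05 mGal
Bouguer slab correction = 0.04193 × 2.66 × 2388.0 = 266.34 mGal
Simple Bouguer anomaly = 148.05 − (266.34) = -118.29 mGal

-118.3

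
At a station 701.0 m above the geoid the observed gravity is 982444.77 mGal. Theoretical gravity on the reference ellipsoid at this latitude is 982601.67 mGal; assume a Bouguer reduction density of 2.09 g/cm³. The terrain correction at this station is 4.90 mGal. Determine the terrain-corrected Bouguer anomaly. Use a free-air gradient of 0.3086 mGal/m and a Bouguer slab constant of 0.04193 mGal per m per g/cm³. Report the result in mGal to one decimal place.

Free-air correction = 0.3086 × 701.0 = 216.33 mGal
Free-air anomaly = 982444.77 − 982601.67 + (216.33) = 59.43 mGal
Bouguer slab correction = 0.04193 × 2.09 × 701.0 = 61.43 mGal
Simple Bouguer anomaly = 59.43 − (61.43) = -2.00 mGal
Complete Bouguer anomaly = -2.00 + 4.90 = 2.90 mGal

2.9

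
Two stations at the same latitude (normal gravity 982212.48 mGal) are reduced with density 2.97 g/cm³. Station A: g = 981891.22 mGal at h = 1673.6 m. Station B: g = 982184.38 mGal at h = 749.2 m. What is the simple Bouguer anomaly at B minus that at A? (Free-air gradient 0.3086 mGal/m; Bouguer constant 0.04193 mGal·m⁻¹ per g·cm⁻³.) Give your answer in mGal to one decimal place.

123.0

Δg_SB(A) = 981891.22 − 982212.48 + 0.3086×1673.6 − 0.04193×2.97×1673.6 = -13.20 mGal
Δg_SB(B) = 982184.38 − 982212.48 + 0.3086×749.2 − 0.04193×2.97×749.2 = 109.80 mGal
Difference = 109.80 − (-13.20) = 123.00 mGal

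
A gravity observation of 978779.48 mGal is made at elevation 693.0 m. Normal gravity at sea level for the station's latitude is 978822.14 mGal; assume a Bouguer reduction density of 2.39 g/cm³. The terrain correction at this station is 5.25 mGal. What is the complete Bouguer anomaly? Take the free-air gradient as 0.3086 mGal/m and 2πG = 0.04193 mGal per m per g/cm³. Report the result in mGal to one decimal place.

107.0

Free-air correction = 0.3086 × 693.0 = 213.86 mGal
Free-air anomaly = 978779.48 − 978822.14 + (213.86) = 171.20 mGal
Bouguer slab correction = 0.04193 × 2.39 × 693.0 = 69.45 mGal
Simple Bouguer anomaly = 171.20 − (69.45) = 101.75 mGal
Complete Bouguer anomaly = 101.75 + 5.25 = 107.00 mGal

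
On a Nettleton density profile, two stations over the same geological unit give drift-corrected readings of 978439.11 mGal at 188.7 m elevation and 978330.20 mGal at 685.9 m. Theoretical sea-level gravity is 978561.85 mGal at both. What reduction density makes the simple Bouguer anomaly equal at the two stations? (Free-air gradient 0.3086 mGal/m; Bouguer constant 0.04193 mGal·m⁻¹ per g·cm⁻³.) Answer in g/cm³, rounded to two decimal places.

Δg_obs = 978330.20 − 978439.11 = -108.91 mGal over Δh = 685.9 − 188.7 = 497.2 m
Equal Bouguer anomalies ⇒ Δg_obs + (0.3086 − 0.04193ρ)·Δh = 0
0.3086 − 0.04193ρ = −Δg_obs/Δh = 0.21905
ρ = (0.3086 − 0.21905) / 0.04193 = 2.14 g/cm³

2.14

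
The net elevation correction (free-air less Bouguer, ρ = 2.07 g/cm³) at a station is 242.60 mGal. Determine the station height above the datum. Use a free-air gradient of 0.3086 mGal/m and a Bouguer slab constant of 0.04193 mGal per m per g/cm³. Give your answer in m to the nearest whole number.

1094

Combined gradient = 0.3086 − 0.04193 × 2.07 = 0.2218049 mGal/m
h = 242.60 / 0.2218049 = 1093.75 m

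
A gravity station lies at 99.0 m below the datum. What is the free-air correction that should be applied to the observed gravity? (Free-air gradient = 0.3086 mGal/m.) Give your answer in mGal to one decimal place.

Free-air correction = 0.3086 × -99.0 = -30.6 mGal

-30.6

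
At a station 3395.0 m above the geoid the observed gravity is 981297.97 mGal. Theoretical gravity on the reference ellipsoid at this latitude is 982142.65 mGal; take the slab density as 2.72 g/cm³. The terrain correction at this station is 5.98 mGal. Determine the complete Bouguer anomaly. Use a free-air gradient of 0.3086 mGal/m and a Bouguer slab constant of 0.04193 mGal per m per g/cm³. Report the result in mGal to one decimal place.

Free-air correction = 0.3086 × 3395.0 = 1047.70 mGal
Free-air anomaly = 981297.97 − 982142.65 + (1047.70) = 203.02 mGal
Bouguer slab correction = 0.04193 × 2.72 × 3395.0 = 387.20 mGal
Simple Bouguer anomaly = 203.02 − (387.20) = -184.18 mGal
Complete Bouguer anomaly = -184.18 + 5.98 = -178.20 mGal

-178.2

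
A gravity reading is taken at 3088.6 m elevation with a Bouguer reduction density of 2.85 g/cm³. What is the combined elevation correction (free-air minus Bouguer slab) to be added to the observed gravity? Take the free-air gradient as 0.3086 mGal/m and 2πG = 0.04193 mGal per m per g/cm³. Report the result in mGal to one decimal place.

Combined gradient = 0.3086 − 0.04193 × 2.85 = 0.1890995 mGal/m
Combined elevation correction = 0.1890995 × 3088.6 = 584.1 mGal

584.1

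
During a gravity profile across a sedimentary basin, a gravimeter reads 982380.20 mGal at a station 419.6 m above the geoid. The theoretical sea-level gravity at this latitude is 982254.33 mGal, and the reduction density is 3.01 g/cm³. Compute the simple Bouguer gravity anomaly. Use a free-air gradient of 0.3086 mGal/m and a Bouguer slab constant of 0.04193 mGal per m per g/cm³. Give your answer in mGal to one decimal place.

Free-air correction = 0.3086 × 419.6 = 129.49 mGal
Free-air anomaly = 982380.20 − 982254.33 + (129.49) = 255.36 mGal
Bouguer slab correction = 0.04193 × 3.01 × 419.6 = 52.96 mGal
Simple Bouguer anomaly = 255.36 − (52.96) = 202.40 mGal

202.4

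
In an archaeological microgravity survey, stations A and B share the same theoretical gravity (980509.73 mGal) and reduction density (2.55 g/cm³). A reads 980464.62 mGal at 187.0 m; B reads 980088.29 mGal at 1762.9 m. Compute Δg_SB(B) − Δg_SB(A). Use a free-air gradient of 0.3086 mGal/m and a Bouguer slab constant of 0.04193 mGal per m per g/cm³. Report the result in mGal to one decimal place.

Δg_SB(A) = 980464.62 − 980509.73 + 0.3086×187.0 − 0.04193×2.55×187.0 = -7.40 mGal
Δg_SB(B) = 980088.29 − 980509.73 + 0.3086×1762.9 − 0.04193×2.55×1762.9 = -65.90 mGal
Difference = -65.90 − (-7.40) = -58.50 mGal

-58.5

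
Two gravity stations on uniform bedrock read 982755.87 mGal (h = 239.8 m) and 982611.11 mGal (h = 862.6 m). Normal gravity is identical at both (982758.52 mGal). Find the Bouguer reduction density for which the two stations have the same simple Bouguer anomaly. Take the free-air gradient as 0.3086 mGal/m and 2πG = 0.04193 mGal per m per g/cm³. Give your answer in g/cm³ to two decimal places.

Δg_obs = 982611.11 − 982755.87 = -144.76 mGal over Δh = 862.6 − 239.8 = 622.8 m
Equal Bouguer anomalies ⇒ Δg_obs + (0.3086 − 0.04193ρ)·Δh = 0
0.3086 − 0.04193ρ = −Δg_obs/Δh = 0.23243
ρ = (0.3086 − 0.23243) / 0.04193 = 1.82 g/cm³

1.82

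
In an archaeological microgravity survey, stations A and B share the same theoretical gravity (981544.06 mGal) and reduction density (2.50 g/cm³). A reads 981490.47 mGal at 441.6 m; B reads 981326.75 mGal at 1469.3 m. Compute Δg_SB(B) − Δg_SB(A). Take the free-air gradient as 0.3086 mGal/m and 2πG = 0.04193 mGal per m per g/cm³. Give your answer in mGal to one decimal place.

Δg_SB(A) = 981490.47 − 981544.06 + 0.3086×441.6 − 0.04193×2.50×441.6 = 36.40 mGal
Δg_SB(B) = 981326.75 − 981544.06 + 0.3086×1469.3 − 0.04193×2.50×1469.3 = 82.10 mGal
Difference = 82.10 − (36.40) = 45.70 mGal

45.7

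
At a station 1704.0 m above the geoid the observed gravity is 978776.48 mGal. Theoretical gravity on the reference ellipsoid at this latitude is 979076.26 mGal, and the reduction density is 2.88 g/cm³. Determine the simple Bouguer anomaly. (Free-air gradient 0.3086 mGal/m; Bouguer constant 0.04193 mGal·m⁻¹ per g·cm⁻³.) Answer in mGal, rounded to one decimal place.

20.3

Free-air correction = 0.3086 × 1704.0 = 525.85 mGal
Free-air anomaly = 978776.48 − 979076.26 + (525.85) = 226.07 mGal
Bouguer slab correction = 0.04193 × 2.88 × 1704.0 = 205.77 mGal
Simple Bouguer anomaly = 226.07 − (205.77) = 20.30 mGal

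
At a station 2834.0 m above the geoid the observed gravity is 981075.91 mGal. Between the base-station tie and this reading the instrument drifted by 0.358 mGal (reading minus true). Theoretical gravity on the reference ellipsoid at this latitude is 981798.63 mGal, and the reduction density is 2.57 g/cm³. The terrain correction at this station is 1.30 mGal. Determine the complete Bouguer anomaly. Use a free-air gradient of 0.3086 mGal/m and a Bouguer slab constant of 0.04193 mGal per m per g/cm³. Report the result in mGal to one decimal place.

Drift-corrected reading = 981075.91 − (0.358) = 981075.552 mGal
Free-air correction = 0.3086 × 2834.0 = 874.57 mGal
Free-air anomaly = 981075.552 − 981798.63 + (874.57) = 151.492 mGal
Bouguer slab correction = 0.04193 × 2.57 × 2834.0 = 305.39 mGal
Simple Bouguer anomaly = 151.492 − (305.39) = -153.898 mGal
Complete Bouguer anomaly = -153.898 + 1.30 = -152.598 mGal

-152.6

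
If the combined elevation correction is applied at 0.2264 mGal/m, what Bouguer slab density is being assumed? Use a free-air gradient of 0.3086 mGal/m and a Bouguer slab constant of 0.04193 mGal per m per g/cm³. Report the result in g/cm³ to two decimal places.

1.96

0.2264 = 0.3086 − 0.04193 × ρ
ρ = (0.3086 − 0.2264) / 0.04193 = 1.96 g/cm³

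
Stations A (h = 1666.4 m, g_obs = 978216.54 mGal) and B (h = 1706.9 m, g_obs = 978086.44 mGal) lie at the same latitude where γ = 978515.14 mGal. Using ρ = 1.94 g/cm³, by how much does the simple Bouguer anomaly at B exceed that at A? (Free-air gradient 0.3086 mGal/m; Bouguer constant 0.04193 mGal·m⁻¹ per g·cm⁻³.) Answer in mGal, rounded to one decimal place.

-120.9

Δg_SB(A) = 978216.54 − 978515.14 + 0.3086×1666.4 − 0.04193×1.94×1666.4 = 80.10 mGal
Δg_SB(B) = 978086.44 − 978515.14 + 0.3086×1706.9 − 0.04193×1.94×1706.9 = -40.80 mGal
Difference = -40.80 − (80.10) = -120.90 mGal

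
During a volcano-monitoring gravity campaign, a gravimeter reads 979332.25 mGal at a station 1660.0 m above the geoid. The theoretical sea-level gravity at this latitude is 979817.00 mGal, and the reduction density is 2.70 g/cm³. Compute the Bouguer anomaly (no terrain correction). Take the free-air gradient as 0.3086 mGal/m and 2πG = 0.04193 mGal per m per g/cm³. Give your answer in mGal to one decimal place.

-160.4

Free-air correction = 0.3086 × 1660.0 = 512.28 mGal
Free-air anomaly = 979332.25 − 979817.00 + (512.28) = 27.53 mGal
Bouguer slab correction = 0.04193 × 2.70 × 1660.0 = 187.93 mGal
Simple Bouguer anomaly = 27.53 − (187.93) = -160.40 mGal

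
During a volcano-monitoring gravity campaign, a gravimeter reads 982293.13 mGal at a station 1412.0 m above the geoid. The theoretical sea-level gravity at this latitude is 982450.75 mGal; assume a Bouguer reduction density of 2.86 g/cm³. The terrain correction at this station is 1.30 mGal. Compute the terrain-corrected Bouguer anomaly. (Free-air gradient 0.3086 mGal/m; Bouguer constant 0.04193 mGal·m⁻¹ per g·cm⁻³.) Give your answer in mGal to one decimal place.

110.1

Free-air correction = 0.3086 × 1412.0 = 435.74 mGal
Free-air anomaly = 982293.13 − 982450.75 + (435.74) = 278.12 mGal
Bouguer slab correction = 0.04193 × 2.86 × 1412.0 = 169.33 mGal
Simple Bouguer anomaly = 278.12 − (169.33) = 108.79 mGal
Complete Bouguer anomaly = 108.79 + 1.30 = 110.09 mGal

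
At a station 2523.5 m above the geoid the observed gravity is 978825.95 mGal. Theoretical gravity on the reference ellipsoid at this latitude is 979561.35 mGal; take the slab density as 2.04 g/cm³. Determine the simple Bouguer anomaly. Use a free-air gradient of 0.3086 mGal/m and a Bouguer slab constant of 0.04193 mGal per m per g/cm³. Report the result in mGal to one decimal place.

-172.5

Free-air correction = 0.3086 × 2523.5 = 778.75 mGal
Free-air anomaly = 978825.95 − 979561.35 + (778.75) = 43.35 mGal
Bouguer slab correction = 0.04193 × 2.04 × 2523.5 = 215.85 mGal
Simple Bouguer anomaly = 43.35 − (215.85) = -172.50 mGal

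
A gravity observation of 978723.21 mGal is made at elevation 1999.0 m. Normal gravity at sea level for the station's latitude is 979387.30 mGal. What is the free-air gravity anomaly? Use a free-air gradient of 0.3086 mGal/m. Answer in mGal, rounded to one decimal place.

-47.2

Free-air correction = 0.3086 × 1999.0 = 616.89 mGal
Free-air anomaly = 978723.21 − 979387.30 + (616.89) = -47.20 mGal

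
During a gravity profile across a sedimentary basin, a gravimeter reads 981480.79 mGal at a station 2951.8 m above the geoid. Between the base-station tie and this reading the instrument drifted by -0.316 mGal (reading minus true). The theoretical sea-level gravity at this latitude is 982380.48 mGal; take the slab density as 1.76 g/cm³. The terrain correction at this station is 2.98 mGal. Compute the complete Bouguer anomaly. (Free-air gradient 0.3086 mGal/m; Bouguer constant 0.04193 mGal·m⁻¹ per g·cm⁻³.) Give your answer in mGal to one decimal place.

Drift-corrected reading = 981480.79 − (-0.316) = 981481.106 mGal
Free-air correction = 0.3086 × 2951.8 = 910.93 mGal
Free-air anomaly = 981481.106 − 982380.48 + (910.93) = 11.556 mGal
Bouguer slab correction = 0.04193 × 1.76 × 2951.8 = 217.83 mGal
Simple Bouguer anomaly = 11.556 − (217.83) = -206.274 mGal
Complete Bouguer anomaly = -206.274 + 2.98 = -203.294 mGal

-203.3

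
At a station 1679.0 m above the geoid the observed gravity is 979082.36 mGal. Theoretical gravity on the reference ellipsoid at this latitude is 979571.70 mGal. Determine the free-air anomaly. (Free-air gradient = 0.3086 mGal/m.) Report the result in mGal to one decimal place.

28.8

Free-air correction = 0.3086 × 1679.0 = 518.14 mGal
Free-air anomaly = 979082.36 − 979571.70 + (518.14) = 28.80 mGal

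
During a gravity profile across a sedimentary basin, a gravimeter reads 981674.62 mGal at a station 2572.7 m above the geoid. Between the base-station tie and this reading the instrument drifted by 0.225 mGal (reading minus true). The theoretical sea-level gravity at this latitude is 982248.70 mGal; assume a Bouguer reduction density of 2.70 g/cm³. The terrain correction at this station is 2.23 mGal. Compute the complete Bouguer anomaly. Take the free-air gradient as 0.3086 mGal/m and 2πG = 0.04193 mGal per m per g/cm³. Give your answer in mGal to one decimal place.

-69.4

Drift-corrected reading = 981674.62 − (0.225) = 981674.395 mGal
Free-air correction = 0.3086 × 2572.7 = 793.94 mGal
Free-air anomaly = 981674.395 − 982248.70 + (793.94) = 219.635 mGal
Bouguer slab correction = 0.04193 × 2.70 × 2572.7 = 291.26 mGal
Simple Bouguer anomaly = 219.635 − (291.26) = -71.625 mGal
Complete Bouguer anomaly = -71.625 + 2.23 = -69.395 mGal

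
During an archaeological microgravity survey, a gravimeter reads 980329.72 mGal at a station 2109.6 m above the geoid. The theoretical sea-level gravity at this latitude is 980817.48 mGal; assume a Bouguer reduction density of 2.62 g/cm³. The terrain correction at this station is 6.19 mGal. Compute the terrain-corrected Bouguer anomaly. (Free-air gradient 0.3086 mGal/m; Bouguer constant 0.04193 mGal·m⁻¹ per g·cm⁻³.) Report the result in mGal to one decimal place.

-62.3

Free-air correction = 0.3086 × 2109.6 = 651.02 mGal
Free-air anomaly = 980329.72 − 980817.48 + (651.02) = 163.26 mGal
Bouguer slab correction = 0.04193 × 2.62 × 2109.6 = 231.75 mGal
Simple Bouguer anomaly = 163.26 − (231.75) = -68.49 mGal
Complete Bouguer anomaly = -68.49 + 6.19 = -62.30 mGal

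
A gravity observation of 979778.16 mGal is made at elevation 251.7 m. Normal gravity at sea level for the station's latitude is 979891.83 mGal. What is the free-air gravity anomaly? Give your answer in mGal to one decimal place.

Free-air correction = 0.3086 × 251.7 = 77.67 mGal
Free-air anomaly = 979778.16 − 979891.83 + (77.67) = -36.00 mGal

-36.0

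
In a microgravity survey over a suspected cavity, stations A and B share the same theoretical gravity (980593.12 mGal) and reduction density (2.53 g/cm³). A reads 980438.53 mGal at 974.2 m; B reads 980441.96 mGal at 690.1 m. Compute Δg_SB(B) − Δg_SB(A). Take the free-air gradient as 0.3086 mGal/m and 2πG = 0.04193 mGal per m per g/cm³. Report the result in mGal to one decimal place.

Δg_SB(A) = 980438.53 − 980593.12 + 0.3086×974.2 − 0.04193×2.53×974.2 = 42.70 mGal
Δg_SB(B) = 980441.96 − 980593.12 + 0.3086×690.1 − 0.04193×2.53×690.1 = -11.40 mGal
Difference = -11.40 − (42.70) = -54.10 mGal

-54.1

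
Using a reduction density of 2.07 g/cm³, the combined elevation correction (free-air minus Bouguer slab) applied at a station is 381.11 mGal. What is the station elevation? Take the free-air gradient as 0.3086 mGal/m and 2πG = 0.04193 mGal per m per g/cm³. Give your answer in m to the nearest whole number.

1718

Combined gradient = 0.3086 − 0.04193 × 2.07 = 0.2218049 mGal/m
h = 381.11 / 0.2218049 = 1718.22 m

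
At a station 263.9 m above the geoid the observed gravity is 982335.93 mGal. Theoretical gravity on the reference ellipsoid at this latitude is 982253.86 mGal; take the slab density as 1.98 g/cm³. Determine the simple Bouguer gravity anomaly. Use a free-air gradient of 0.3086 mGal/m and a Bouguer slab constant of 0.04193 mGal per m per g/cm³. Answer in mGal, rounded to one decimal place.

141.6

Free-air correction = 0.3086 × 263.9 = 81.44 mGal
Free-air anomaly = 982335.93 − 982253.86 + (81.44) = 163.51 mGal
Bouguer slab correction = 0.04193 × 1.98 × 263.9 = 21.91 mGal
Simple Bouguer anomaly = 163.51 − (21.91) = 141.60 mGal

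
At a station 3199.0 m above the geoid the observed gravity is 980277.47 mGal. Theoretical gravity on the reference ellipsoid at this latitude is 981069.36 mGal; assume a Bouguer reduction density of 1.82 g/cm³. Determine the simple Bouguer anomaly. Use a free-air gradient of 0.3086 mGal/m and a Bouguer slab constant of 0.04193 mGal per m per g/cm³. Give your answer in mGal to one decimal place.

Free-air correction = 0.3086 × 3199.0 = 987.21 mGal
Free-air anomaly = 980277.47 − 981069.36 + (987.21) = 195.32 mGal
Bouguer slab correction = 0.04193 × 1.82 × 3199.0 = 244.12 mGal
Simple Bouguer anomaly = 195.32 − (244.12) = -48.80 mGal

-48.8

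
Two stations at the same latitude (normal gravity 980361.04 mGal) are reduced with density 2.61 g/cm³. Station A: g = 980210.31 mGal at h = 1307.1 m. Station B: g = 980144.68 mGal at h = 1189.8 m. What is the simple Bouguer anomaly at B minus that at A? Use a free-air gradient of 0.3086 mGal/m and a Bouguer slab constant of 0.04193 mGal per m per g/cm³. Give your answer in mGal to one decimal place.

-89.0

Δg_SB(A) = 980210.31 − 980361.04 + 0.3086×1307.1 − 0.04193×2.61×1307.1 = 109.60 mGal
Δg_SB(B) = 980144.68 − 980361.04 + 0.3086×1189.8 − 0.04193×2.61×1189.8 = 20.60 mGal
Difference = 20.60 − (109.60) = -89.00 mGal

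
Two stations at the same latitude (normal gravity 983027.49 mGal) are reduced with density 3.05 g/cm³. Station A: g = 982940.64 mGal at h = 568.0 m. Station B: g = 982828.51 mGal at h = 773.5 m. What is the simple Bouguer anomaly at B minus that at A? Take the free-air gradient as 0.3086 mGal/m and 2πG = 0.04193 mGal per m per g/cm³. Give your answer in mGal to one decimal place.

-75.0

Δg_SB(A) = 982940.64 − 983027.49 + 0.3086×568.0 − 0.04193×3.05×568.0 = 15.80 mGal
Δg_SB(B) = 982828.51 − 983027.49 + 0.3086×773.5 − 0.04193×3.05×773.5 = -59.20 mGal
Difference = -59.20 − (15.80) = -75.00 mGal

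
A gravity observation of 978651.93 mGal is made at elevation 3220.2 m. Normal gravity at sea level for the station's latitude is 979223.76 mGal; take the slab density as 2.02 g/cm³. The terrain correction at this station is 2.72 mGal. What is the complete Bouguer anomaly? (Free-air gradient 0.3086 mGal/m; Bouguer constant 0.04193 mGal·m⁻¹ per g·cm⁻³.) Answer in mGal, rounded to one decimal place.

151.9

Free-air correction = 0.3086 × 3220.2 = 993.75 mGal
Free-air anomaly = 978651.93 − 979223.76 + (993.75) = 421.92 mGal
Bouguer slab correction = 0.04193 × 2.02 × 3220.2 = 272.75 mGal
Simple Bouguer anomaly = 421.92 − (272.75) = 149.17 mGal
Complete Bouguer anomaly = 149.17 + 2.72 = 151.89 mGal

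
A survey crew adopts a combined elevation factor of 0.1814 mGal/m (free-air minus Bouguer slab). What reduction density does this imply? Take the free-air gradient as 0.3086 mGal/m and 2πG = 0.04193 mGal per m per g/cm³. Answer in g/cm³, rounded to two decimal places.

0.1814 = 0.3086 − 0.04193 × ρ
ρ = (0.3086 − 0.1814) / 0.04193 = 3.03 g/cm³

3.03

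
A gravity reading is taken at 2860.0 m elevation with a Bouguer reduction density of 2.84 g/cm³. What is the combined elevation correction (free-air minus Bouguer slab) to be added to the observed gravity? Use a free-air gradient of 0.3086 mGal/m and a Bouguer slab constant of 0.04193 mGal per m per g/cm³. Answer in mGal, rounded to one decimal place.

542.0

Combined gradient = 0.3086 − 0.04193 × 2.84 = 0.1895188 mGal/m
Combined elevation correction = 0.1895188 × 2860.0 = 542.0 mGal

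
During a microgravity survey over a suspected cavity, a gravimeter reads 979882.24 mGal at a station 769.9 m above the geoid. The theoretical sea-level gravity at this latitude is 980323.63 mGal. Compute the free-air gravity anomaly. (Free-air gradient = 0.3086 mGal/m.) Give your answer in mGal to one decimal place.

-203.8

Free-air correction = 0.3086 × 769.9 = 237.59 mGal
Free-air anomaly = 979882.24 − 980323.63 + (237.59) = -203.80 mGal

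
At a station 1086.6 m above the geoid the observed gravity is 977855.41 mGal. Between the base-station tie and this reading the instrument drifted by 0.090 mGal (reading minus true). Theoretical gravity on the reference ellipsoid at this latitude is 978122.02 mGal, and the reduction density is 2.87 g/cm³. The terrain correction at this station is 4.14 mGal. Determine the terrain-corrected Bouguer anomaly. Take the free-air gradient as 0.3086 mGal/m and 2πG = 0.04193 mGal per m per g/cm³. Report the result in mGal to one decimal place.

Drift-corrected reading = 977855.41 − (0.090) = 977855.320 mGal
Free-air correction = 0.3086 × 1086.6 = 335.32 mGal
Free-air anomaly = 977855.320 − 978122.02 + (335.32) = 68.620 mGal
Bouguer slab correction = 0.04193 × 2.87 × 1086.6 = 130.76 mGal
Simple Bouguer anomaly = 68.620 − (130.76) = -62.140 mGal
Complete Bouguer anomaly = -62.140 + 4.14 = -58.000 mGal

-58.0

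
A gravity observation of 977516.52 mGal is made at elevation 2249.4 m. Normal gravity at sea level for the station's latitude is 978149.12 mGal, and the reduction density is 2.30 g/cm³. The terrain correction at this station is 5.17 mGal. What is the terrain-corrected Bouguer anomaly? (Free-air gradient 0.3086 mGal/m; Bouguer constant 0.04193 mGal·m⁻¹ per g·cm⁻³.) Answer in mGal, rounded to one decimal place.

Free-air correction = 0.3086 × 2249.4 = 694.16 mGal
Free-air anomaly = 977516.52 − 978149.12 + (694.16) = 61.56 mGal
Bouguer slab correction = 0.04193 × 2.30 × 2249.4 = 216.93 mGal
Simple Bouguer anomaly = 61.56 − (216.93) = -155.37 mGal
Complete Bouguer anomaly = -155.37 + 5.17 = -150.20 mGal

-150.2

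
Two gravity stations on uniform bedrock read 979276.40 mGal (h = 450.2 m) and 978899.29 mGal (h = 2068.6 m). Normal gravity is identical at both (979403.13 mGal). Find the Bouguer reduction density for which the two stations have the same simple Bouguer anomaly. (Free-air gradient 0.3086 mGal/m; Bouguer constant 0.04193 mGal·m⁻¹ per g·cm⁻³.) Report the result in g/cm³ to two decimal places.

1.80

Δg_obs = 978899.29 − 979276.40 = -377.11 mGal over Δh = 2068.6 − 450.2 = 1618.4 m
Equal Bouguer anomalies ⇒ Δg_obs + (0.3086 − 0.04193ρ)·Δh = 0
0.3086 − 0.04193ρ = −Δg_obs/Δh = 0.23301
ρ = (0.3086 − 0.23301) / 0.04193 = 1.80 g/cm³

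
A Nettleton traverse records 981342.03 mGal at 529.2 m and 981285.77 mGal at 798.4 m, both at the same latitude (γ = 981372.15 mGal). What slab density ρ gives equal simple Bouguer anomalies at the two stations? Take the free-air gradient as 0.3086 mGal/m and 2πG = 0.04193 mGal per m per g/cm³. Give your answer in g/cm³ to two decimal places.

Δg_obs = 981285.77 − 981342.03 = -56.26 mGal over Δh = 798.4 − 529.2 = 269.2 m
Equal Bouguer anomalies ⇒ Δg_obs + (0.3086 − 0.04193ρ)·Δh = 0
0.3086 − 0.04193ρ = −Δg_obs/Δh = 0.20899
ρ = (0.3086 − 0.20899) / 0.04193 = 2.38 g/cm³

2.38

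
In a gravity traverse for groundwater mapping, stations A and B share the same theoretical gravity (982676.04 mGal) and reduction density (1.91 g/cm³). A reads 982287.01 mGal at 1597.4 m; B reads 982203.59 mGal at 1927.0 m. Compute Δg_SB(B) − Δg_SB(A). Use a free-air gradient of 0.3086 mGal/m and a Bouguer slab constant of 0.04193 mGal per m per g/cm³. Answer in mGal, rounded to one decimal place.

Δg_SB(A) = 982287.01 − 982676.04 + 0.3086×1597.4 − 0.04193×1.91×1597.4 = -24.00 mGal
Δg_SB(B) = 982203.59 − 982676.04 + 0.3086×1927.0 − 0.04193×1.91×1927.0 = -32.10 mGal
Difference = -32.10 − (-24.00) = -8.10 mGal

-8.1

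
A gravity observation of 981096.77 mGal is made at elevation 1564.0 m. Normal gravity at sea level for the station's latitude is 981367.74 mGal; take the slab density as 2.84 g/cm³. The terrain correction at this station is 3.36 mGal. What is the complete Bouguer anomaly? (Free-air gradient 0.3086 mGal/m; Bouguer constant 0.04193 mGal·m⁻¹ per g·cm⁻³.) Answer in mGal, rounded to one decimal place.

28.8

Free-air correction = 0.3086 × 1564.0 = 482.65 mGal
Free-air anomaly = 981096.77 − 981367.74 + (482.65) = 211.68 mGal
Bouguer slab correction = 0.04193 × 2.84 × 1564.0 = 186.24 mGal
Simple Bouguer anomaly = 211.68 − (186.24) = 25.44 mGal
Complete Bouguer anomaly = 25.44 + 3.36 = 28.80 mGal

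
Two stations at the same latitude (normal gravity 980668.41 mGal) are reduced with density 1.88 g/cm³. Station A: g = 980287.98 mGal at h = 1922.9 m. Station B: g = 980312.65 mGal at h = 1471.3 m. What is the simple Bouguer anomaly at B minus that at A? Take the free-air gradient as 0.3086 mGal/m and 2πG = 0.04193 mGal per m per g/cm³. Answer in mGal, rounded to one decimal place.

-79.1

Δg_SB(A) = 980287.98 − 980668.41 + 0.3086×1922.9 − 0.04193×1.88×1922.9 = 61.40 mGal
Δg_SB(B) = 980312.65 − 980668.41 + 0.3086×1471.3 − 0.04193×1.88×1471.3 = -17.70 mGal
Difference = -17.70 − (61.40) = -79.10 mGal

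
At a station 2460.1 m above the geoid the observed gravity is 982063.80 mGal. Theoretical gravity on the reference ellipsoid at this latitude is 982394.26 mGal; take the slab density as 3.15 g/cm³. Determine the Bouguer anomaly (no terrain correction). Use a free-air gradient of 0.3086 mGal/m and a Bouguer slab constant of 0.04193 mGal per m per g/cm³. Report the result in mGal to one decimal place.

Free-air correction = 0.3086 × 2460.1 = 759.19 mGal
Free-air anomaly = 982063.80 − 982394.26 + (759.19) = 428.73 mGal
Bouguer slab correction = 0.04193 × 3.15 × 2460.1 = 324.93 mGal
Simple Bouguer anomaly = 428.73 − (324.93) = 103.80 mGal

103.8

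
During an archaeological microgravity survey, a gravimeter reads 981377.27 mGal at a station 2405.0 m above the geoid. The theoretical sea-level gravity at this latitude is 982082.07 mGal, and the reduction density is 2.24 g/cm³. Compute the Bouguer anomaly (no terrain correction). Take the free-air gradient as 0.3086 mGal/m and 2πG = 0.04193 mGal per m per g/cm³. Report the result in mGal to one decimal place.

-188.5

Free-air correction = 0.3086 × 2405.0 = 742.18 mGal
Free-air anomaly = 981377.27 − 982082.07 + (742.18) = 37.38 mGal
Bouguer slab correction = 0.04193 × 2.24 × 2405.0 = 225.89 mGal
Simple Bouguer anomaly = 37.38 − (225.89) = -188.51 mGal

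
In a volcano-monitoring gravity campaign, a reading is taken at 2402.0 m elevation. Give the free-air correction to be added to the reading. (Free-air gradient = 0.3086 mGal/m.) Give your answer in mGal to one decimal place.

Free-air correction = 0.3086 × 2402.0 = 741.3 mGal

741.3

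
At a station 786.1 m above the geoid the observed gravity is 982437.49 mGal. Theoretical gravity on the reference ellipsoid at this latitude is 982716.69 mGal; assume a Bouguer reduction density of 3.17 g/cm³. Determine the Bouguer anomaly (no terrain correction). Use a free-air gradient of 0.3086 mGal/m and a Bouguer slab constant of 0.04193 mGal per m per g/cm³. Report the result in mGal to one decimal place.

-141.1

Free-air correction = 0.3086 × 786.1 = 242.59 mGal
Free-air anomaly = 982437.49 − 982716.69 + (242.59) = -36.61 mGal
Bouguer slab correction = 0.04193 × 3.17 × 786.1 = 104.49 mGal
Simple Bouguer anomaly = -36.61 − (104.49) = -141.10 mGal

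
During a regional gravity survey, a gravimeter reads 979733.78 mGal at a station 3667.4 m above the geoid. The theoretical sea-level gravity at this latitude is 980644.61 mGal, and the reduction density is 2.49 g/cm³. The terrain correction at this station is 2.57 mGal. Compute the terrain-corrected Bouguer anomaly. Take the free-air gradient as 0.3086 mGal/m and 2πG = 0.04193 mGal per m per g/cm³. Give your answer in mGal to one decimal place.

Free-air correction = 0.3086 × 3667.4 = 1131.76 mGal
Free-air anomaly = 979733.78 − 980644.61 + (1131.76) = 220.93 mGal
Bouguer slab correction = 0.04193 × 2.49 × 3667.4 = 382.90 mGal
Simple Bouguer anomaly = 220.93 − (382.90) = -161.97 mGal
Complete Bouguer anomaly = -161.97 + 2.57 = -159.40 mGal

-159.4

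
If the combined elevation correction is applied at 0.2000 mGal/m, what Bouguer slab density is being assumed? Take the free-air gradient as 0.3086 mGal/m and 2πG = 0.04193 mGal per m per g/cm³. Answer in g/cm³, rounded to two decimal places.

0.2000 = 0.3086 − 0.04193 × ρ
ρ = (0.3086 − 0.2000) / 0.04193 = 2.59 g/cm³

2.59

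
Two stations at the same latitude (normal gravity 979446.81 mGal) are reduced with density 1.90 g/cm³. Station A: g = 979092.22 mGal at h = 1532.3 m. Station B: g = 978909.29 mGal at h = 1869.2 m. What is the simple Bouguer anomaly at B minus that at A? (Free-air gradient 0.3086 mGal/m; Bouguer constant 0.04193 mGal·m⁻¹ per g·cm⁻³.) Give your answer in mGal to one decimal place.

Δg_SB(A) = 979092.22 − 979446.81 + 0.3086×1532.3 − 0.04193×1.90×1532.3 = -3.80 mGal
Δg_SB(B) = 978909.29 − 979446.81 + 0.3086×1869.2 − 0.04193×1.90×1869.2 = -109.60 mGal
Difference = -109.60 − (-3.80) = -105.80 mGal

-105.8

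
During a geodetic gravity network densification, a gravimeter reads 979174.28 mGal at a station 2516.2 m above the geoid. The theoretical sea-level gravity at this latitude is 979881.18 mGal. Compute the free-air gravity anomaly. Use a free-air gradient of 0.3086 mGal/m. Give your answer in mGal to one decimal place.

69.6

Free-air correction = 0.3086 × 2516.2 = 776.50 mGal
Free-air anomaly = 979174.28 − 979881.18 + (776.50) = 69.60 mGal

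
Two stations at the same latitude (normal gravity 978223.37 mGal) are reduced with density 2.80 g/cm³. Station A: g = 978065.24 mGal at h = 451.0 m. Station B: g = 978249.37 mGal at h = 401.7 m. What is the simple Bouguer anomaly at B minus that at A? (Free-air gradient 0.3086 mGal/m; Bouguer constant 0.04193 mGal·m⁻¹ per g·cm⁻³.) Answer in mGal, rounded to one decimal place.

174.7

Δg_SB(A) = 978065.24 − 978223.37 + 0.3086×451.0 − 0.04193×2.80×451.0 = -71.90 mGal
Δg_SB(B) = 978249.37 − 978223.37 + 0.3086×401.7 − 0.04193×2.80×401.7 = 102.80 mGal
Difference = 102.80 − (-71.90) = 174.70 mGal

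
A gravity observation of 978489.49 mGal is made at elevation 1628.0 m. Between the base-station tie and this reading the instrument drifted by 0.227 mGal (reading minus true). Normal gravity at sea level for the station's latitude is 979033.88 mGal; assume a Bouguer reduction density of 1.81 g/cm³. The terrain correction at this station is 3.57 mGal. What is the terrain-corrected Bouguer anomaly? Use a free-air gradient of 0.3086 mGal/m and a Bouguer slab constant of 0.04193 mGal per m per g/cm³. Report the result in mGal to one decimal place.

Drift-corrected reading = 978489.49 − (0.227) = 978489.263 mGal
Free-air correction = 0.3086 × 1628.0 = 502.40 mGal
Free-air anomaly = 978489.263 − 979033.88 + (502.40) = -42.217 mGal
Bouguer slab correction = 0.04193 × 1.81 × 1628.0 = 123.55 mGal
Simple Bouguer anomaly = -42.217 − (123.55) = -165.767 mGal
Complete Bouguer anomaly = -165.767 + 3.57 = -162.197 mGal

-162.2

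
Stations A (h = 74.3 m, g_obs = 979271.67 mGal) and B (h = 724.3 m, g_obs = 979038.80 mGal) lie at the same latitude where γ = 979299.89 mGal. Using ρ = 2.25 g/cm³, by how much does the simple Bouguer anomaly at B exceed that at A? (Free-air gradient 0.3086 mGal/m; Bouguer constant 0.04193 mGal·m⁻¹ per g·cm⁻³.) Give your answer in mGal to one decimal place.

-93.6

Δg_SB(A) = 979271.67 − 979299.89 + 0.3086×74.3 − 0.04193×2.25×74.3 = -12.30 mGal
Δg_SB(B) = 979038.80 − 979299.89 + 0.3086×724.3 − 0.04193×2.25×724.3 = -105.90 mGal
Difference = -105.90 − (-12.30) = -93.60 mGal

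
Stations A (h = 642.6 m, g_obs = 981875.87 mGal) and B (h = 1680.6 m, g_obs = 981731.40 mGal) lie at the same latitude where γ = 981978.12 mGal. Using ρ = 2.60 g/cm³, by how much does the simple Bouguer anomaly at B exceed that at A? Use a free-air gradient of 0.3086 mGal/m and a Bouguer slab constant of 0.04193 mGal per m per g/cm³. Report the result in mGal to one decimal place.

Δg_SB(A) = 981875.87 − 981978.12 + 0.3086×642.6 − 0.04193×2.60×642.6 = 26.00 mGal
Δg_SB(B) = 981731.40 − 981978.12 + 0.3086×1680.6 − 0.04193×2.60×1680.6 = 88.70 mGal
Difference = 88.70 − (26.00) = 62.70 mGal

62.7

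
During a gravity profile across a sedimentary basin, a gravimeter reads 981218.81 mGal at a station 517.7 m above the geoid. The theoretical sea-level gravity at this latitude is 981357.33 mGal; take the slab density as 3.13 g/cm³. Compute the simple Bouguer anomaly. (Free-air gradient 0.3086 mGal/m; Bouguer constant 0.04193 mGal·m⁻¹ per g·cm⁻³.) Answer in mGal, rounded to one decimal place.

-46.7

Free-air correction = 0.3086 × 517.7 = 159.76 mGal
Free-air anomaly = 981218.81 − 981357.33 + (159.76) = 21.24 mGal
Bouguer slab correction = 0.04193 × 3.13 × 517.7 = 67.94 mGal
Simple Bouguer anomaly = 21.24 − (67.94) = -46.70 mGal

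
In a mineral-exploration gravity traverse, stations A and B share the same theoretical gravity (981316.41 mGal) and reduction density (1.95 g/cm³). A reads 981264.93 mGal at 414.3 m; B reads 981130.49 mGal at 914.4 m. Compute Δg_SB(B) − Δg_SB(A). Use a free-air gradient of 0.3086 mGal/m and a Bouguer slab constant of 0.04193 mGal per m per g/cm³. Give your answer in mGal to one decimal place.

-21.0

Δg_SB(A) = 981264.93 − 981316.41 + 0.3086×414.3 − 0.04193×1.95×414.3 = 42.50 mGal
Δg_SB(B) = 981130.49 − 981316.41 + 0.3086×914.4 − 0.04193×1.95×914.4 = 21.50 mGal
Difference = 21.50 − (42.50) = -21.00 mGal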